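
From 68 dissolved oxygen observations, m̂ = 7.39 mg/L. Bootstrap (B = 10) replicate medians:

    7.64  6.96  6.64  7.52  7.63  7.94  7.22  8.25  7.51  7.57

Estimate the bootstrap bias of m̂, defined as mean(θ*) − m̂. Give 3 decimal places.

mean(θ*) = (7.64 + 6.96 + 6.64 + 7.52 + 7.63 + 7.94 + 7.22 + 8.25 + 7.51 + 7.57) / 10 = 7.4880
bias = 7.4880 − 7.39

bias = +0.098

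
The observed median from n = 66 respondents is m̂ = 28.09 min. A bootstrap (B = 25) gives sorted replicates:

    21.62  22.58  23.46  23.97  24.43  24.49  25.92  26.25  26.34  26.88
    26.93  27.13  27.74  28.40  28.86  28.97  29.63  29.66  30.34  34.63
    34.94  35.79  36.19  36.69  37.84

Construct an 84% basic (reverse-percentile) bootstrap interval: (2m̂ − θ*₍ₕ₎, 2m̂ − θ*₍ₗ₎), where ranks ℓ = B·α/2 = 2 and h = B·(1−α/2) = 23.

(19.99, 33.60)

Percentile endpoints at ranks 2 and 23: θ*₍2₎ = 22.58, θ*₍23₎ = 36.19.
Basic interval reflects these around m̂:
  lower = 2 × 28.09 − 36.19 = 19.99
  upper = 2 × 28.09 − 22.58 = 33.60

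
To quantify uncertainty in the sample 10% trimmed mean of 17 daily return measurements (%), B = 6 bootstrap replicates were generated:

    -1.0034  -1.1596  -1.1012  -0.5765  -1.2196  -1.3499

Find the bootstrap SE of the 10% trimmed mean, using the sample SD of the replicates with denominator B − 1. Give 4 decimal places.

Bootstrap SE is the standard deviation of the 6 replicate 10% trimmed means.
Mean of replicates: ((-1.0034) + (-1.1596) + (-1.1012) + (-0.5765) + (-1.2196) + (-1.3499)) / 6 = -6.41020 / 6 = -1.06837
Sum of squared deviations: (+0.06497)² + (−0.09123)² + (−0.03283)² + (+0.49187)² + (−0.15123)² + (−0.28153)² = 0.35769
Variance = 0.35769 / 5 = 0.07154
SE* = √0.07154

SE* = 0.2675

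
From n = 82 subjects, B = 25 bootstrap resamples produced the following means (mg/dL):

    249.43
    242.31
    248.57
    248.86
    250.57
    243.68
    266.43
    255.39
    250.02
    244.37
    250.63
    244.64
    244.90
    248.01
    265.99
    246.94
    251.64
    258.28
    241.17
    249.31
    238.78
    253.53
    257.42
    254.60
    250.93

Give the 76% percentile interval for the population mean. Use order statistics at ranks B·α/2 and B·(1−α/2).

Sorted replicates: 238.78, 241.17, 242.31, 243.68, 244.37, 244.64, 244.90, 246.94, 248.01, 248.57, 248.86, 249.31, 249.43, 250.02, 250.57, 250.63, 250.93, 251.64, 253.53, 254.60, 255.39, 257.42, 258.28, 265.99, 266.43
α = 0.24; lower rank = 25 × 0.120 = 3; upper rank = 25 × 0.880 = 22.
The 3rd smallest replicate is 242.31; the 22nd is 257.42.

(242.31, 257.42)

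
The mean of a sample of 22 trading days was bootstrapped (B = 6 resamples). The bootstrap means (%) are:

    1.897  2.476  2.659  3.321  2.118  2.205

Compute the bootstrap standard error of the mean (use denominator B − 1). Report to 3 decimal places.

SE* = 0.506

Bootstrap SE is the standard deviation of the 6 replicate means.
Mean of replicates: (1.897 + 2.476 + 2.659 + 3.321 + 2.118 + 2.205) / 6 = 14.6760 / 6 = 2.4460
Sum of squared deviations: (−0.5490)² + (+0.0300)² + (+0.2130)² + (+0.8750)² + (−0.3280)² + (−0.2410)² = 1.2790
Variance = 1.2790 / 5 = 0.2558
SE* = √0.2558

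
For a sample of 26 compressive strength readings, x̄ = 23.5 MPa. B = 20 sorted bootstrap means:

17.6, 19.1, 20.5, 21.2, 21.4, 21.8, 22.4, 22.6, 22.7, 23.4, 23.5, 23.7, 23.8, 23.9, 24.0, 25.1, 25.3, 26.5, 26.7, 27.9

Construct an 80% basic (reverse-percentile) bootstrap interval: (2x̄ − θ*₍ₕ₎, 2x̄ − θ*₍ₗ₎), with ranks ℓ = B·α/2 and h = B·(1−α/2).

Percentile endpoints at ranks 2 and 18: θ*₍2₎ = 19.1, θ*₍18₎ = 26.5.
Basic interval reflects these around x̄:
  lower = 2 × 23.5 − 26.5 = 20.5
  upper = 2 × 23.5 − 19.1 = 27.9

(20.5, 27.9)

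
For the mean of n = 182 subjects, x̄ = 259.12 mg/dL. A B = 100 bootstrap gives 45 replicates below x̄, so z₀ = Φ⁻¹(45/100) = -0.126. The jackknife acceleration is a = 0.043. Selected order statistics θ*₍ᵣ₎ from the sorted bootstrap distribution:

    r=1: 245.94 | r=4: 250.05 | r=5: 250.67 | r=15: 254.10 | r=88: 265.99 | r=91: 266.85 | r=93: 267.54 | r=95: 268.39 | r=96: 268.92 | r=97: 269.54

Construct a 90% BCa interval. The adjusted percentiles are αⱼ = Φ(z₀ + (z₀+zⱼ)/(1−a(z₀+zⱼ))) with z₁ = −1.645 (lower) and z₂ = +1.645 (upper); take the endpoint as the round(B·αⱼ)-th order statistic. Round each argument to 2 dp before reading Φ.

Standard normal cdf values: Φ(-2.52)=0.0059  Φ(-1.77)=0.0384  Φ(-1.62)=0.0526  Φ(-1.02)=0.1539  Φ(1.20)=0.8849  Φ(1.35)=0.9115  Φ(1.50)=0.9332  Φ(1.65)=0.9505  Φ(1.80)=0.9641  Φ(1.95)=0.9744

Lower: z₀ + z₁ = -0.126 + (-1.645) = -1.771; 1 − a(z₀+z₁) = 1 − (0.043)(-1.771) = 1.0762; argument = -0.126 + (-1.771)/1.0762 = -1.7717 → -1.77.
α₁ = Φ(-1.77) = 0.0384; rank = round(100 × 0.0384) = 4; θ*₍4₎ = 250.05.
Upper: z₀ + z₂ = 1.519; 1 − a(z₀+z₂) = 0.9347; argument = 1.4991 → 1.50; α₂ = 0.9332; rank = 93; θ*₍93₎ = 267.54.

(250.05, 267.54)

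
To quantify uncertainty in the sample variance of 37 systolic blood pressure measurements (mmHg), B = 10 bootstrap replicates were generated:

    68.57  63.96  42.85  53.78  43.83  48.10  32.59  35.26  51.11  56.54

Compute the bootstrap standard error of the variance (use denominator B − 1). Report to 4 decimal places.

Bootstrap SE is the standard deviation of the 10 replicate variances.
Mean of replicates: (68.57 + 63.96 + 42.85 + 53.78 + 43.83 + 48.10 + 32.59 + 35.26 + 51.11 + 56.54) / 10 = 496.59000 / 10 = 49.65900
Sum of squared deviations: (+18.91100)² + (+14.30100)² + (−6.80900)² + (+4.12100)² + (−5.82900)² + (−1.55900)² + (−17.06900)² + (−14.39900)² + (+1.45100)² + (+6.88100)² = 1210.03289
Variance = 1210.03289 / 9 = 134.44810
SE* = √134.44810

SE* = 11.5952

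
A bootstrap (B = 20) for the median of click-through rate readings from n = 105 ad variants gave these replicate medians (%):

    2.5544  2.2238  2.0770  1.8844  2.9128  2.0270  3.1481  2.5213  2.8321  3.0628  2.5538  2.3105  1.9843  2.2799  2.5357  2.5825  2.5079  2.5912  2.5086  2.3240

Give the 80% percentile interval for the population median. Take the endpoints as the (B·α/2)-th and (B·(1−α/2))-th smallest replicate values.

(1.9843, 2.9128)

Sorted replicates: 1.8844, 1.9843, 2.0270, 2.0770, 2.2238, 2.2799, 2.3105, 2.3240, 2.5079, 2.5086, 2.5213, 2.5357, 2.5538, 2.5544, 2.5825, 2.5912, 2.8321, 2.9128, 3.0628, 3.1481
α = 0.20; lower rank = 20 × 0.100 = 2; upper rank = 20 × 0.900 = 18.
The 2nd smallest replicate is 1.9843; the 18th is 2.9128.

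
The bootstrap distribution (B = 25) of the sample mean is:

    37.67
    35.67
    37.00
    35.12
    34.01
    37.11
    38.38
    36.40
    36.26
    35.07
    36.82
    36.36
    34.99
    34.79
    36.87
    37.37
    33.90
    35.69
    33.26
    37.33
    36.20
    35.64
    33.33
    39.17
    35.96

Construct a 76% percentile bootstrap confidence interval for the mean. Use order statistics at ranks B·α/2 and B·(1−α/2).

(33.90, 37.37)

Sorted replicates: 33.26, 33.33, 33.90, 34.01, 34.79, 34.99, 35.07, 35.12, 35.64, 35.67, 35.69, 35.96, 36.20, 36.26, 36.36, 36.40, 36.82, 36.87, 37.00, 37.11, 37.33, 37.37, 37.67, 38.38, 39.17
α = 0.24; lower rank = 25 × 0.120 = 3; upper rank = 25 × 0.880 = 22.
The 3rd smallest replicate is 33.90; the 22nd is 37.37.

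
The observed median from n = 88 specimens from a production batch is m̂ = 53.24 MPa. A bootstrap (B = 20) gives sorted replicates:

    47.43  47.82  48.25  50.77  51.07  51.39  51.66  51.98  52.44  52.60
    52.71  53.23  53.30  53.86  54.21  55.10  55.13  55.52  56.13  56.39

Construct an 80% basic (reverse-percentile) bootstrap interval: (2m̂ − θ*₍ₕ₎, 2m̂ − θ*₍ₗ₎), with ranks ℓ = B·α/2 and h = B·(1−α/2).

(50.96, 58.66)

Percentile endpoints at ranks 2 and 18: θ*₍2₎ = 47.82, θ*₍18₎ = 55.52.
Basic interval reflects these around m̂:
  lower = 2 × 53.24 − 55.52 = 50.96
  upper = 2 × 53.24 − 47.82 = 58.66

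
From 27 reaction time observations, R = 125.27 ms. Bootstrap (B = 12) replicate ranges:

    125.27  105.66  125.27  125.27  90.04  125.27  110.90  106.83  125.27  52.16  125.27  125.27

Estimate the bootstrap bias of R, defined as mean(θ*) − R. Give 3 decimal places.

bias = −13.397

mean(θ*) = (125.27 + 105.66 + 125.27 + 125.27 + 90.04 + 125.27 + 110.90 + 106.83 + 125.27 + 52.16 + 125.27 + 125.27) / 12 = 111.8733
bias = 111.8733 − 125.27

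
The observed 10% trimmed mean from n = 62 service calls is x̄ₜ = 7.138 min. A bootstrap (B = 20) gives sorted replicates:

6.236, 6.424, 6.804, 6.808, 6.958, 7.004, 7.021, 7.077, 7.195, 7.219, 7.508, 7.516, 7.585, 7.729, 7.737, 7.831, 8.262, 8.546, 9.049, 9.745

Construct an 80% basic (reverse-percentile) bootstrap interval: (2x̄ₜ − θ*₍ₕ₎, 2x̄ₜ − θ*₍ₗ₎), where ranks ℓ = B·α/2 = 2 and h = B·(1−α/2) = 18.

(5.730, 7.852)

Percentile endpoints at ranks 2 and 18: θ*₍2₎ = 6.424, θ*₍18₎ = 8.546.
Basic interval reflects these around x̄ₜ:
  lower = 2 × 7.138 − 8.546 = 5.730
  upper = 2 × 7.138 − 6.424 = 7.852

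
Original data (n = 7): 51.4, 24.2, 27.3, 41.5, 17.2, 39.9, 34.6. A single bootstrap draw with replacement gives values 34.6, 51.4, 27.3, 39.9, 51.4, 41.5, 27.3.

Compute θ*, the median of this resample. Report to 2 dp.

θ* = 39.90

Sorted: 27.3, 27.3, 34.6, 39.9, 41.5, 51.4, 51.4
Median = middle value = 39.90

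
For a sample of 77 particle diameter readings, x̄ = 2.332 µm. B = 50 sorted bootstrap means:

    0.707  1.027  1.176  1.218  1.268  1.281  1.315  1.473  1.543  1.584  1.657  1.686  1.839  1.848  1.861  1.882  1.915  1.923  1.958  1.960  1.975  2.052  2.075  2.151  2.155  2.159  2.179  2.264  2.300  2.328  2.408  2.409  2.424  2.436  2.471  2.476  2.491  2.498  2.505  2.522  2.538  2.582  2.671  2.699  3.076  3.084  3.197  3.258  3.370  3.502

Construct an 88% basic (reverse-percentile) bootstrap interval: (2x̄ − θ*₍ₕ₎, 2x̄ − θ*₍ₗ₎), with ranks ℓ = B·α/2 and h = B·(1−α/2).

(1.467, 3.488)

Percentile endpoints at ranks 3 and 47: θ*₍3₎ = 1.176, θ*₍47₎ = 3.197.
Basic interval reflects these around x̄:
  lower = 2 × 2.332 − 3.197 = 1.467
  upper = 2 × 2.332 − 1.176 = 3.488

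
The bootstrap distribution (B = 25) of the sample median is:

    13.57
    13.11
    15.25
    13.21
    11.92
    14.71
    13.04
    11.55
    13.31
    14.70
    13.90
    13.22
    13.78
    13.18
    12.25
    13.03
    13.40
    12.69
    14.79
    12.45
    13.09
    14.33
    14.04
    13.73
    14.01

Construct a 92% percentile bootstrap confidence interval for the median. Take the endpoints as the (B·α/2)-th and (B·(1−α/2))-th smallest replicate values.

(11.55, 14.79)

Sorted replicates: 11.55, 11.92, 12.25, 12.45, 12.69, 13.03, 13.04, 13.09, 13.11, 13.18, 13.21, 13.22, 13.31, 13.40, 13.57, 13.73, 13.78, 13.90, 14.01, 14.04, 14.33, 14.70, 14.71, 14.79, 15.25
α = 0.08; lower rank = 25 × 0.040 = 1; upper rank = 25 × 0.960 = 24.
The 1st smallest replicate is 11.55; the 24th is 14.79.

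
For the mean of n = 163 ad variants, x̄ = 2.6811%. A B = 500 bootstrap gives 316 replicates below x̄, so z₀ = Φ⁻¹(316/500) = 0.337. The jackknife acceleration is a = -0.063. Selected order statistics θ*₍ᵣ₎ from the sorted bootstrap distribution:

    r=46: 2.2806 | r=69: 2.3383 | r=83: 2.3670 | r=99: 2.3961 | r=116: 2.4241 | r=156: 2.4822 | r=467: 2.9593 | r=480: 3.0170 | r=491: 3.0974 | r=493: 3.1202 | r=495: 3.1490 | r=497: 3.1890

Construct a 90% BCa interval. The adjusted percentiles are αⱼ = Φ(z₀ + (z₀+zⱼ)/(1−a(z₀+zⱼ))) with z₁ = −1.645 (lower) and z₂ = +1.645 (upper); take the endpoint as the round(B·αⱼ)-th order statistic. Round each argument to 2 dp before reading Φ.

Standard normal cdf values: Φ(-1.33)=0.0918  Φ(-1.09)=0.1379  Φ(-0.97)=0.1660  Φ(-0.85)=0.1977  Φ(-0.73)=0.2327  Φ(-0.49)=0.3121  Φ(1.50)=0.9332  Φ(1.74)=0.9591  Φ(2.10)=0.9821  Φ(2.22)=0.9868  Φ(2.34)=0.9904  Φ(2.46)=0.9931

Lower: z₀ + z₁ = 0.337 + (-1.645) = -1.308; 1 − a(z₀+z₁) = 1 − (-0.063)(-1.308) = 0.9176; argument = 0.337 + (-1.308)/0.9176 = -1.0885 → -1.09.
α₁ = Φ(-1.09) = 0.1379; rank = round(500 × 0.1379) = 69; θ*₍69₎ = 2.3383.
Upper: z₀ + z₂ = 1.982; 1 − a(z₀+z₂) = 1.1249; argument = 2.0990 → 2.10; α₂ = 0.9821; rank = 491; θ*₍491₎ = 3.0974.

(2.3383, 3.0974)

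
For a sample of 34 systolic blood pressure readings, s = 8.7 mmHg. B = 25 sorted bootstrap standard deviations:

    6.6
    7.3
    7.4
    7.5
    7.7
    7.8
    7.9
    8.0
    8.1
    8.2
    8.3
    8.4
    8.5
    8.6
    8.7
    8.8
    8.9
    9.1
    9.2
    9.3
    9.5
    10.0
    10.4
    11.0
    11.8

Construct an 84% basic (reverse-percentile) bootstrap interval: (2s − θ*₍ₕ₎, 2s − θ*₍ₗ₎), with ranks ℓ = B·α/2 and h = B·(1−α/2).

(7.0, 10.1)

Percentile endpoints at ranks 2 and 23: θ*₍2₎ = 7.3, θ*₍23₎ = 10.4.
Basic interval reflects these around s:
  lower = 2 × 8.7 − 10.4 = 7.0
  upper = 2 × 8.7 − 7.3 = 10.1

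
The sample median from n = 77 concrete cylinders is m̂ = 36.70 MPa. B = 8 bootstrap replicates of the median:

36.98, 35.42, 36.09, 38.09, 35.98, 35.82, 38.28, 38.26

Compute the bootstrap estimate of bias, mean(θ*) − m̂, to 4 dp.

bias = +0.1650

mean(θ*) = (36.98 + 35.42 + 36.09 + 38.09 + 35.98 + 35.82 + 38.28 + 38.26) / 8 = 36.86500
bias = 36.86500 − 36.70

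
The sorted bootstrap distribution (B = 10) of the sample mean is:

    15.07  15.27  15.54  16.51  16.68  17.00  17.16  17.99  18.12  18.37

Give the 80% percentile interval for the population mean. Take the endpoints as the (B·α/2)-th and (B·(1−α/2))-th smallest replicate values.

α = 0.20; lower rank = 10 × 0.100 = 1; upper rank = 10 × 0.900 = 9.
The 1st smallest replicate is 15.07; the 9th is 18.12.

(15.07, 18.12)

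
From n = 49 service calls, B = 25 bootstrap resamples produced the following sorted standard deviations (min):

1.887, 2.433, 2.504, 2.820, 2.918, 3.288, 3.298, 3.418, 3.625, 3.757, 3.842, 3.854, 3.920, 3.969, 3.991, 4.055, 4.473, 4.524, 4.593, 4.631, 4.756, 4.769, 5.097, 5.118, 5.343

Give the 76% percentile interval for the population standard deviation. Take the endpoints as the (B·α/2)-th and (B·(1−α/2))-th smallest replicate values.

(2.504, 4.769)

α = 0.24; lower rank = 25 × 0.120 = 3; upper rank = 25 × 0.880 = 22.
The 3rd smallest replicate is 2.504; the 22nd is 4.769.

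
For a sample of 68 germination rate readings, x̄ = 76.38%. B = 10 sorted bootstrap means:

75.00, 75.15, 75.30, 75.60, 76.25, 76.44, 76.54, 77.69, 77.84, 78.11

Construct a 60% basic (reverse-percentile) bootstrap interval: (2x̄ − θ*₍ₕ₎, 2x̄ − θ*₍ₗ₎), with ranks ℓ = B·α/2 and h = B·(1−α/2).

Percentile endpoints at ranks 2 and 8: θ*₍2₎ = 75.15, θ*₍8₎ = 77.69.
Basic interval reflects these around x̄:
  lower = 2 × 76.38 − 77.69 = 75.07
  upper = 2 × 76.38 − 75.15 = 77.61

(75.07, 77.61)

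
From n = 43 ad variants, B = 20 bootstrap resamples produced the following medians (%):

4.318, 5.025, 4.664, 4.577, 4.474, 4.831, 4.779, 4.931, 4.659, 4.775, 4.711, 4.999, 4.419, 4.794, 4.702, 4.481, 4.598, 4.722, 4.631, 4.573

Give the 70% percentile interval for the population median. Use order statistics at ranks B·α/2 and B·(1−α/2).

(4.474, 4.831)

Sorted replicates: 4.318, 4.419, 4.474, 4.481, 4.573, 4.577, 4.598, 4.631, 4.659, 4.664, 4.702, 4.711, 4.722, 4.775, 4.779, 4.794, 4.831, 4.931, 4.999, 5.025
α = 0.30; lower rank = 20 × 0.150 = 3; upper rank = 20 × 0.850 = 17.
The 3rd smallest replicate is 4.474; the 17th is 4.831.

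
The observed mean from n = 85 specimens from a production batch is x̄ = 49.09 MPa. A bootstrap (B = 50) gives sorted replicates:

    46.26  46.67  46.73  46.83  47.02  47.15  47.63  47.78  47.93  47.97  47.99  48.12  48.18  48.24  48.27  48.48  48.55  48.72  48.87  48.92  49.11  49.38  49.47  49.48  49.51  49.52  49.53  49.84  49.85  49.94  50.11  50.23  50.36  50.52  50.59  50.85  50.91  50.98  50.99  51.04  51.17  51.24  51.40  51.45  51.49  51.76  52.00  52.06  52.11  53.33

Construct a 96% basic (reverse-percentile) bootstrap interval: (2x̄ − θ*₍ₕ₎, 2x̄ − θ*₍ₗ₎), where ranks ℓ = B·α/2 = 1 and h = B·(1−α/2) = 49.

(46.07, 51.92)

Percentile endpoints at ranks 1 and 49: θ*₍1₎ = 46.26, θ*₍49₎ = 52.11.
Basic interval reflects these around x̄:
  lower = 2 × 49.09 − 52.11 = 46.07
  upper = 2 × 49.09 − 46.26 = 51.92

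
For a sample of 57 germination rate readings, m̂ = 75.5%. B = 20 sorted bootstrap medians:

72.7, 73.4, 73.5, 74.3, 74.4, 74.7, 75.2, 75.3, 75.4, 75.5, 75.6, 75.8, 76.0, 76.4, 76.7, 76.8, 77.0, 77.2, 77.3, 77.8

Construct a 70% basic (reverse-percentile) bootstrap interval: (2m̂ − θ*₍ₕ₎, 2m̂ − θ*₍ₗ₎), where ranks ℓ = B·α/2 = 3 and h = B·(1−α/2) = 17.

Percentile endpoints at ranks 3 and 17: θ*₍3₎ = 73.5, θ*₍17₎ = 77.0.
Basic interval reflects these around m̂:
  lower = 2 × 75.5 − 77.0 = 74.0
  upper = 2 × 75.5 − 73.5 = 77.5

(74.0, 77.5)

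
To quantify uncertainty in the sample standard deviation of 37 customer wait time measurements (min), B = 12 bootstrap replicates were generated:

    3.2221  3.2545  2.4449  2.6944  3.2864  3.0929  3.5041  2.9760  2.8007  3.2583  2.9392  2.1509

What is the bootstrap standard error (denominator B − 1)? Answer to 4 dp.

SE* = 0.3908

Bootstrap SE is the standard deviation of the 12 replicate standard deviations.
Mean of replicates: (3.2221 + 3.2545 + 2.4449 + 2.6944 + 3.2864 + 3.0929 + 3.5041 + 2.9760 + 2.8007 + 3.2583 + 2.9392 + 2.1509) / 12 = 35.62440 / 12 = 2.96870
Sum of squared deviations: (+0.25340)² + (+0.28580)² + (−0.52380)² + (−0.27430)² + (+0.31770)² + (+0.12420)² + (+0.53540)² + (+0.00730)² + (−0.16800)² + (+0.28960)² + (−0.02950)² + (−0.81780)² = 1.68032
Variance = 1.68032 / 11 = 0.15276
SE* = √0.15276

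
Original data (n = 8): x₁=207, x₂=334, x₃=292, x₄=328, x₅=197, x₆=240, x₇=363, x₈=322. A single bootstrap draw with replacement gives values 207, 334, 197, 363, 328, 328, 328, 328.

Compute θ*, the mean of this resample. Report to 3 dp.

Mean = (207 + 334 + 197 + 363 + 328 + 328 + 328 + 328) / 8 = 2413.0 / 8 = 301.625

θ* = 301.625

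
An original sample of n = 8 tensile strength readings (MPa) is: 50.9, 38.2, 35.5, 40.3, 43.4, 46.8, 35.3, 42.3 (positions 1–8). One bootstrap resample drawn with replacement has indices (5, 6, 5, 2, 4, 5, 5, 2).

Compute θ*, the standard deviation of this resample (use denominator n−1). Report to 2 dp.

Resample values: 43.4, 46.8, 43.4, 38.2, 40.3, 43.4, 43.4, 38.2.
Mean = 42.1375; sum of squared deviations = 62.4987
s² = 62.4987 / 7 = 8.9284
s = √8.9284 = 2.99

θ* = 2.99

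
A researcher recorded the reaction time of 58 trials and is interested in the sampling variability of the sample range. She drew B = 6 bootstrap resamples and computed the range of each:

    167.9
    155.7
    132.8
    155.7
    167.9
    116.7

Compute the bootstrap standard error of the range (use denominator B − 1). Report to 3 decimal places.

SE* = 20.536

Bootstrap SE is the standard deviation of the 6 replicate ranges.
Mean of replicates: (167.9 + 155.7 + 132.8 + 155.7 + 167.9 + 116.7) / 6 = 896.7000 / 6 = 149.4500
Sum of squared deviations: (+18.4500)² + (+6.2500)² + (−16.6500)² + (+6.2500)² + (+18.4500)² + (−32.7500)² = 2108.7150
Variance = 2108.7150 / 5 = 421.7430
SE* = √421.7430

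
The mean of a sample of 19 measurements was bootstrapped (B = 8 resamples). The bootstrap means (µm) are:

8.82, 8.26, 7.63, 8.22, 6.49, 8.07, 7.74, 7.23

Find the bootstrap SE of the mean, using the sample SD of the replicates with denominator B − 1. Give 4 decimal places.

Bootstrap SE is the standard deviation of the 8 replicate means.
Mean of replicates: (8.82 + 8.26 + 7.63 + 8.22 + 6.49 + 8.07 + 7.74 + 7.23) / 8 = 62.46000 / 8 = 7.80750
Sum of squared deviations: (+1.01250)² + (+0.45250)² + (−0.17750)² + (+0.41250)² + (−1.31750)² + (+0.26250)² + (−0.06750)² + (−0.57750)² = 3.57435
Variance = 3.57435 / 7 = 0.51062
SE* = √0.51062

SE* = 0.7146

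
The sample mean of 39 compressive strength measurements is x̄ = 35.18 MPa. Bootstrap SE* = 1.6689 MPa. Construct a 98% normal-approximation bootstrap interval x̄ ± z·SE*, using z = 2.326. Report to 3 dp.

(31.298, 39.062)

Margin = 2.326 × 1.6689 = 3.8819
Interval: 35.18 ± 3.8819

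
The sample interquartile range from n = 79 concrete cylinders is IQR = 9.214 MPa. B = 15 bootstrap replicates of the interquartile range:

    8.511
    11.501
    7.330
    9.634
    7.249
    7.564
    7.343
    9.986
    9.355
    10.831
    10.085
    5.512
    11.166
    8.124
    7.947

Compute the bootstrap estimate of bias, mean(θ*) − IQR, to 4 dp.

mean(θ*) = (8.511 + 11.501 + 7.330 + 9.634 + 7.249 + 7.564 + 7.343 + 9.986 + 9.355 + 10.831 + 10.085 + 5.512 + 11.166 + 8.124 + 7.947) / 15 = 8.80920
bias = 8.80920 − 9.214

bias = −0.4048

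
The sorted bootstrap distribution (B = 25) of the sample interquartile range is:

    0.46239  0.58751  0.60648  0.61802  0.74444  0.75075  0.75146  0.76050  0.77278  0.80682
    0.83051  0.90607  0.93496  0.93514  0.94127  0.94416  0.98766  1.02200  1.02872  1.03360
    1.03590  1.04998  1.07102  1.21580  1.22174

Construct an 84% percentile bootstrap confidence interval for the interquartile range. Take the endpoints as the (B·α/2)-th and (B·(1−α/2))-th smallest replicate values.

(0.58751, 1.07102)

α = 0.16; lower rank = 25 × 0.080 = 2; upper rank = 25 × 0.920 = 23.
The 2nd smallest replicate is 0.58751; the 23rd is 1.07102.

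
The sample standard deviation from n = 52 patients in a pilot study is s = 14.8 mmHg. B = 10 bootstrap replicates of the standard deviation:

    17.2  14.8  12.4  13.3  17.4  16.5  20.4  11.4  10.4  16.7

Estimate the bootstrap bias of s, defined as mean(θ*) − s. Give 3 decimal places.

mean(θ*) = (17.2 + 14.8 + 12.4 + 13.3 + 17.4 + 16.5 + 20.4 + 11.4 + 10.4 + 16.7) / 10 = 15.0500
bias = 15.0500 − 14.8

bias = +0.250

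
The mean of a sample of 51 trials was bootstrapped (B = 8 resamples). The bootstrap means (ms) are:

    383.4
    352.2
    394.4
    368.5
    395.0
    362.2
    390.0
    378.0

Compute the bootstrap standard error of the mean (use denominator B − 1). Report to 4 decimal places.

SE* = 15.7509

Bootstrap SE is the standard deviation of the 8 replicate means.
Mean of replicates: (383.4 + 352.2 + 394.4 + 368.5 + 395.0 + 362.2 + 390.0 + 378.0) / 8 = 3023.70000 / 8 = 377.96250
Sum of squared deviations: (+5.43750)² + (−25.76250)² + (+16.43750)² + (−9.46250)² + (+17.03750)² + (−15.76250)² + (+12.03750)² + (+0.03750)² = 1736.63875
Variance = 1736.63875 / 7 = 248.09125
SE* = √248.09125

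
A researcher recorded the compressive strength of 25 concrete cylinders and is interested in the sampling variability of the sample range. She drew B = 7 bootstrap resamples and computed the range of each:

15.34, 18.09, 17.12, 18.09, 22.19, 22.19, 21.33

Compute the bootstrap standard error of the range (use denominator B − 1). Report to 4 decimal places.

SE* = 2.7113

Bootstrap SE is the standard deviation of the 7 replicate ranges.
Mean of replicates: (15.34 + 18.09 + 17.12 + 18.09 + 22.19 + 22.19 + 21.33) / 7 = 134.35000 / 7 = 19.19286
Sum of squared deviations: (−3.85286)² + (−1.10286)² + (−2.07286)² + (−1.10286)² + (+2.99714)² + (+2.99714)² + (+2.13714)² = 44.10694
Variance = 44.10694 / 6 = 7.35116
SE* = √7.35116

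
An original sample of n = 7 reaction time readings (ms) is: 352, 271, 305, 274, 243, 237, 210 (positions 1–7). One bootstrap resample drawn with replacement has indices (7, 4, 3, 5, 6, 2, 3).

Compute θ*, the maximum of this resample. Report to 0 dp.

Resample values: 210, 274, 305, 243, 237, 271, 305.
Maximum = 305

θ* = 305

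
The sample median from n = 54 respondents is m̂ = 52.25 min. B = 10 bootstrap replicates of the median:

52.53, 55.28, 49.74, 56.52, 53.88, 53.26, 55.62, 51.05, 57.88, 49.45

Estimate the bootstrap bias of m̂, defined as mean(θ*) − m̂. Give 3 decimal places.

bias = +1.271

mean(θ*) = (52.53 + 55.28 + 49.74 + 56.52 + 53.88 + 53.26 + 55.62 + 51.05 + 57.88 + 49.45) / 10 = 53.5210
bias = 53.5210 − 52.25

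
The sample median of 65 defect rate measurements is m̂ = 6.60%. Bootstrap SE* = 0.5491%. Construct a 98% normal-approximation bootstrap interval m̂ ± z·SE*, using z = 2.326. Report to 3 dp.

(5.323, 7.877)

Margin = 2.326 × 0.5491 = 1.2772
Interval: 6.60 ± 1.2772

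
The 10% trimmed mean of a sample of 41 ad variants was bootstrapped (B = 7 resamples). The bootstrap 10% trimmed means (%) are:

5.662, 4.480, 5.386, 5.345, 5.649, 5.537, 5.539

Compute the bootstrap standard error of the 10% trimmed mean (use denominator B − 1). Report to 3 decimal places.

Bootstrap SE is the standard deviation of the 7 replicate 10% trimmed means.
Mean of replicates: (5.662 + 4.480 + 5.386 + 5.345 + 5.649 + 5.537 + 5.539) / 7 = 37.5980 / 7 = 5.3711
Sum of squared deviations: (+0.2909)² + (−0.8911)² + (+0.0149)² + (−0.0261)² + (+0.2779)² + (+0.1659)² + (+0.1679)² = 1.0125
Variance = 1.0125 / 6 = 0.1688
SE* = √0.1688

SE* = 0.411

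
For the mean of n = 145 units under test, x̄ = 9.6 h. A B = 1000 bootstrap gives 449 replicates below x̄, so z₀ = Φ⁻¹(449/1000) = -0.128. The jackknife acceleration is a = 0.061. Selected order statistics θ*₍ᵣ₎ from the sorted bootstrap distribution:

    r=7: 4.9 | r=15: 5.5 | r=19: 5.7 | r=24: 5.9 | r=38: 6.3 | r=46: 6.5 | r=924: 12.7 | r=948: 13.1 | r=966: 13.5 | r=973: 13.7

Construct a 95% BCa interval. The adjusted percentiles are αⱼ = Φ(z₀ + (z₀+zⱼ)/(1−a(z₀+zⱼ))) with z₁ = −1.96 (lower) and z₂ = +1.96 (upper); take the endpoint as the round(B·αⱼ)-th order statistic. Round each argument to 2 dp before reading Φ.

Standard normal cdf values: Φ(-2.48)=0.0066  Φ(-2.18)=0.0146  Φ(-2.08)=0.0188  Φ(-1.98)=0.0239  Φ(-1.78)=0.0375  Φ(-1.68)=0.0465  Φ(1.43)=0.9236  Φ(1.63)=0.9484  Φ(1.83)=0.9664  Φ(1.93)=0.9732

(5.9, 13.7)

Lower: z₀ + z₁ = -0.128 + (-1.960) = -2.088; 1 − a(z₀+z₁) = 1 − (0.061)(-2.088) = 1.1274; argument = -0.128 + (-2.088)/1.1274 = -1.9801 → -1.98.
α₁ = Φ(-1.98) = 0.0239; rank = round(1000 × 0.0239) = 24; θ*₍24₎ = 5.9.
Upper: z₀ + z₂ = 1.832; 1 − a(z₀+z₂) = 0.8882; argument = 1.9345 → 1.93; α₂ = 0.9732; rank = 973; θ*₍973₎ = 13.7.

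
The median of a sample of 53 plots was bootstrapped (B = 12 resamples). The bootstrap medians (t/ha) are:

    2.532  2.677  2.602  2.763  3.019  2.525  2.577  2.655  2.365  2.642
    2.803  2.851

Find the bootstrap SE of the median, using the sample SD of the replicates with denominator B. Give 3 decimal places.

SE* = 0.165

Bootstrap SE is the standard deviation of the 12 replicate medians.
Mean of replicates: (2.532 + 2.677 + 2.602 + 2.763 + 3.019 + 2.525 + 2.577 + 2.655 + 2.365 + 2.642 + 2.803 + 2.851) / 12 = 32.01100 / 12 = 2.66758
Sum of squared deviations: (−0.13558)² + (+0.00942)² + (−0.06558)² + (+0.09542)² + (+0.35142)² + (−0.14258)² + (−0.09058)² + (−0.01258)² + (−0.30258)² + (−0.02558)² + (+0.13542)² + (+0.18342)² = 0.32825
Variance = 0.32825 / 12 = 0.02735
SE* = √0.02735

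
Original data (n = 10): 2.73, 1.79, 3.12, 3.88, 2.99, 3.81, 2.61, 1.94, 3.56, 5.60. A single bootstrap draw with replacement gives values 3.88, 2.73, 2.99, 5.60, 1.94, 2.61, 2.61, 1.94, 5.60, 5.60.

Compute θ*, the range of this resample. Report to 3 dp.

θ* = 3.660

Range = 5.60 − 1.94 = 3.660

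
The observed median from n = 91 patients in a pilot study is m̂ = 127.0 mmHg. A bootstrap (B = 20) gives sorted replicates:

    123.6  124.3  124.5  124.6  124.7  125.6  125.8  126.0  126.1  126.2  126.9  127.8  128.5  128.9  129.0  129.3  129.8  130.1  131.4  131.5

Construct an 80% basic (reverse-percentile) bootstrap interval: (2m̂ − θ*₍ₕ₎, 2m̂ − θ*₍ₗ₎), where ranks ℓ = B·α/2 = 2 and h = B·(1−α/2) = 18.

(123.9, 129.7)

Percentile endpoints at ranks 2 and 18: θ*₍2₎ = 124.3, θ*₍18₎ = 130.1.
Basic interval reflects these around m̂:
  lower = 2 × 127.0 − 130.1 = 123.9
  upper = 2 × 127.0 − 124.3 = 129.7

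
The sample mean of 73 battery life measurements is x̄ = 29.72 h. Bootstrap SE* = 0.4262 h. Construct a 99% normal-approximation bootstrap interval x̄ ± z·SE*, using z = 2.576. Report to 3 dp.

Margin = 2.576 × 0.4262 = 1.0979
Interval: 29.72 ± 1.0979

(28.622, 30.818)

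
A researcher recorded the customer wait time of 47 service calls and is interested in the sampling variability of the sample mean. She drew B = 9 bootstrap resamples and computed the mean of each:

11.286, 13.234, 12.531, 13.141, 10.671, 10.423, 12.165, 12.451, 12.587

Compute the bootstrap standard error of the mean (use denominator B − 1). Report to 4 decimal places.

SE* = 1.0258

Bootstrap SE is the standard deviation of the 9 replicate means.
Mean of replicates: (11.286 + 13.234 + 12.531 + 13.141 + 10.671 + 10.423 + 12.165 + 12.451 + 12.587) / 9 = 108.48900 / 9 = 12.05433
Sum of squared deviations: (−0.76833)² + (+1.17967)² + (+0.47667)² + (+1.08667)² + (−1.38333)² + (−1.63133)² + (+0.11067)² + (+0.39667)² + (+0.53267)² = 8.41819
Variance = 8.41819 / 8 = 1.05227
SE* = √1.05227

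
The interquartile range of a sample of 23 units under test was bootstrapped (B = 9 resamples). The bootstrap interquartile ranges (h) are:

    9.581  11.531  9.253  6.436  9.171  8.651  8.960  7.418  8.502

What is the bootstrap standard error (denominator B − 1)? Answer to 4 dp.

Bootstrap SE is the standard deviation of the 9 replicate interquartile ranges.
Mean of replicates: (9.581 + 11.531 + 9.253 + 6.436 + 9.171 + 8.651 + 8.960 + 7.418 + 8.502) / 9 = 79.50300 / 9 = 8.83367
Sum of squared deviations: (+0.74733)² + (+2.69733)² + (+0.41933)² + (−2.39767)² + (+0.33733)² + (−0.18267)² + (+0.12633)² + (−1.41567)² + (−0.33167)² = 16.03600
Variance = 16.03600 / 8 = 2.00450
SE* = √2.00450

SE* = 1.4158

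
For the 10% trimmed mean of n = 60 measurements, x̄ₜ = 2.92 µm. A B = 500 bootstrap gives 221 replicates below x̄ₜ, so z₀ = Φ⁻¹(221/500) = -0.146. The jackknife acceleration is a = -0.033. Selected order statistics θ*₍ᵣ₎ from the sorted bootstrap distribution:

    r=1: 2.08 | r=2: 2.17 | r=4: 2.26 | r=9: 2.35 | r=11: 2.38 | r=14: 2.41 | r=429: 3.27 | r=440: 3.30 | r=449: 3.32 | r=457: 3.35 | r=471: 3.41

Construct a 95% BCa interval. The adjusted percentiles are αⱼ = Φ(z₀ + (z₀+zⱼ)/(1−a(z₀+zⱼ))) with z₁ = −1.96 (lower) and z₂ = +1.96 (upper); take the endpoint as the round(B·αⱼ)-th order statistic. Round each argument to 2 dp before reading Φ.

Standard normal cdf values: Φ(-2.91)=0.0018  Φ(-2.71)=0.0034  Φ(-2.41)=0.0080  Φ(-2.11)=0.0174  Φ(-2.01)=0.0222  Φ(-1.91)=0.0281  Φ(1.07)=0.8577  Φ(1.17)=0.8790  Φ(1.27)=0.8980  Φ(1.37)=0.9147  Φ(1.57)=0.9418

(2.26, 3.41)

Lower: z₀ + z₁ = -0.146 + (-1.960) = -2.106; 1 − a(z₀+z₁) = 1 − (-0.033)(-2.106) = 0.9305; argument = -0.146 + (-2.106)/0.9305 = -2.4093 → -2.41.
α₁ = Φ(-2.41) = 0.0080; rank = round(500 × 0.0080) = 4; θ*₍4₎ = 2.26.
Upper: z₀ + z₂ = 1.814; 1 − a(z₀+z₂) = 1.0599; argument = 1.5655 → 1.57; α₂ = 0.9418; rank = 471; θ*₍471₎ = 3.41.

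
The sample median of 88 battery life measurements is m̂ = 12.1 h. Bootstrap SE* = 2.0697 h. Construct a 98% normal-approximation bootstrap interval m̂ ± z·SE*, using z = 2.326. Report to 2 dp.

(7.29, 16.91)

Margin = 2.326 × 2.0697 = 4.814
Interval: 12.1 ± 4.814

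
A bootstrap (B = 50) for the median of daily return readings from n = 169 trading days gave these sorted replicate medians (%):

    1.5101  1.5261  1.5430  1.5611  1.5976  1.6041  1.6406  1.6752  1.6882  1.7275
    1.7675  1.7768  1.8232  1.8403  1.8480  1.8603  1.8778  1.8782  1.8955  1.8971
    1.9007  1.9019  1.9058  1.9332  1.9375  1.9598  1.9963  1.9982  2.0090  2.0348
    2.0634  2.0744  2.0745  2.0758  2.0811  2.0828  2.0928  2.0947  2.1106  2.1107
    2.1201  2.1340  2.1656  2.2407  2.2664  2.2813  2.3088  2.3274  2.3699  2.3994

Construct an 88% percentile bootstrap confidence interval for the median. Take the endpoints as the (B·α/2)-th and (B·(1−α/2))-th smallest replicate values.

α = 0.12; lower rank = 50 × 0.060 = 3; upper rank = 50 × 0.940 = 47.
The 3rd smallest replicate is 1.5430; the 47th is 2.3088.

(1.5430, 2.3088)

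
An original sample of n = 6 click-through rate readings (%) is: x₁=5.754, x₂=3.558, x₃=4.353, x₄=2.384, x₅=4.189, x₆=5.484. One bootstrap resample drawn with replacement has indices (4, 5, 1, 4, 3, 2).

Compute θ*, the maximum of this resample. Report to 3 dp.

θ* = 5.754

Resample values: 2.384, 4.189, 5.754, 2.384, 4.353, 3.558.
Maximum = 5.754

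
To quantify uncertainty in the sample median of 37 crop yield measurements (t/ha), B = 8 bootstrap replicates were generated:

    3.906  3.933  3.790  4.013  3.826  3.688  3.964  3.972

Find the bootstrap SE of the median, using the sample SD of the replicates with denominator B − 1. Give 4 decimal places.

SE* = 0.1097

Bootstrap SE is the standard deviation of the 8 replicate medians.
Mean of replicates: (3.906 + 3.933 + 3.790 + 4.013 + 3.826 + 3.688 + 3.964 + 3.972) / 8 = 31.09200 / 8 = 3.88650
Sum of squared deviations: (+0.01950)² + (+0.04650)² + (−0.09650)² + (+0.12650)² + (−0.06050)² + (−0.19850)² + (+0.07750)² + (+0.08550)² = 0.08424
Variance = 0.08424 / 7 = 0.01203
SE* = √0.01203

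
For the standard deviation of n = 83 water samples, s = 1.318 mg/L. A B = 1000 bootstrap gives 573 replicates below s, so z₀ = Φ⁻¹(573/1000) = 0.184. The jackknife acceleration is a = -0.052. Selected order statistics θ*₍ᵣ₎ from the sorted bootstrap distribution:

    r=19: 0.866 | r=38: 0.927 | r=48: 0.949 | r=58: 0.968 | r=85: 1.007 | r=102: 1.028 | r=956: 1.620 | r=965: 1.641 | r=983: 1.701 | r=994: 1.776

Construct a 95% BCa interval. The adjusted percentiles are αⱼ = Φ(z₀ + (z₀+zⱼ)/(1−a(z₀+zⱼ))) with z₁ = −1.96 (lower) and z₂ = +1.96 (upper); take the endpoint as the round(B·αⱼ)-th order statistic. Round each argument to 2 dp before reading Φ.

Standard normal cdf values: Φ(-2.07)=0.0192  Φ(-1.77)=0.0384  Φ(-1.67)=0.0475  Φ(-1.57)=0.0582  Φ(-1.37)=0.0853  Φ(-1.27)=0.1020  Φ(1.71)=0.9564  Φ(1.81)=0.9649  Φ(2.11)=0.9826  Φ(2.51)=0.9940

(0.927, 1.701)

Lower: z₀ + z₁ = 0.184 + (-1.960) = -1.776; 1 − a(z₀+z₁) = 1 − (-0.052)(-1.776) = 0.9076; argument = 0.184 + (-1.776)/0.9076 = -1.7727 → -1.77.
α₁ = Φ(-1.77) = 0.0384; rank = round(1000 × 0.0384) = 38; θ*₍38₎ = 0.927.
Upper: z₀ + z₂ = 2.144; 1 − a(z₀+z₂) = 1.1115; argument = 2.1129 → 2.11; α₂ = 0.9826; rank = 983; θ*₍983₎ = 1.701.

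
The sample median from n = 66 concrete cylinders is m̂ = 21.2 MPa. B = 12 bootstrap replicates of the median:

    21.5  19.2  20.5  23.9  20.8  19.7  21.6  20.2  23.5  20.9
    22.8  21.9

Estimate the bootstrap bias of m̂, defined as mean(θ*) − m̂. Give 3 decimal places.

bias = +0.175

mean(θ*) = (21.5 + 19.2 + 20.5 + 23.9 + 20.8 + 19.7 + 21.6 + 20.2 + 23.5 + 20.9 + 22.8 + 21.9) / 12 = 21.3750
bias = 21.3750 − 21.2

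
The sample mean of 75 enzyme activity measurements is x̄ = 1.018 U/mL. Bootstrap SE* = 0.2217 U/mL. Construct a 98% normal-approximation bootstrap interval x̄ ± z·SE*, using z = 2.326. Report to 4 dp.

Margin = 2.326 × 0.2217 = 0.51567
Interval: 1.018 ± 0.51567

(0.5023, 1.5337)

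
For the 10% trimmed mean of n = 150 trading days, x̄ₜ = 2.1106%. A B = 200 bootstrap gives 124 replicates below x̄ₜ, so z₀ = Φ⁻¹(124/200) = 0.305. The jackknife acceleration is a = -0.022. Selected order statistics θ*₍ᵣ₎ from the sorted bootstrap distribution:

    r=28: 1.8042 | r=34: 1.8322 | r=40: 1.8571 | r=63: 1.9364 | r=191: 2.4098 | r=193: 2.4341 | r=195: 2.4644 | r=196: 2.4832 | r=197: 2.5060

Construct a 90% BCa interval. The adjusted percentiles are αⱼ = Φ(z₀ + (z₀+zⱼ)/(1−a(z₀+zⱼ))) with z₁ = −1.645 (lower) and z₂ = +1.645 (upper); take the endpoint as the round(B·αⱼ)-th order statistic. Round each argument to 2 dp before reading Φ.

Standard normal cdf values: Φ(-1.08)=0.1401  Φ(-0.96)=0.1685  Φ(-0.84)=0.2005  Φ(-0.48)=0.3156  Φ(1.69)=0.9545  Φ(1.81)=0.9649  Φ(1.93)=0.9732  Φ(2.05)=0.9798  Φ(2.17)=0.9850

(1.8042, 2.5060)

Lower: z₀ + z₁ = 0.305 + (-1.645) = -1.340; 1 − a(z₀+z₁) = 1 − (-0.022)(-1.340) = 0.9705; argument = 0.305 + (-1.340)/0.9705 = -1.0757 → -1.08.
α₁ = Φ(-1.08) = 0.1401; rank = round(200 × 0.1401) = 28; θ*₍28₎ = 1.8042.
Upper: z₀ + z₂ = 1.950; 1 − a(z₀+z₂) = 1.0429; argument = 2.1748 → 2.17; α₂ = 0.9850; rank = 197; θ*₍197₎ = 2.5060.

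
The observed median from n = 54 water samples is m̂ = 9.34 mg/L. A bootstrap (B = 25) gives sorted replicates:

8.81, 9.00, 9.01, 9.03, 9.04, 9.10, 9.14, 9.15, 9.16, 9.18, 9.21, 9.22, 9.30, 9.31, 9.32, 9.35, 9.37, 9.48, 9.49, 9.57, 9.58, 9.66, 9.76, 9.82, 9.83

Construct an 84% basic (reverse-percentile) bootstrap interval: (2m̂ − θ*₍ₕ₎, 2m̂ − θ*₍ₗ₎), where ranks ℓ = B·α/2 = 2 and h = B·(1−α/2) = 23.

(8.92, 9.68)

Percentile endpoints at ranks 2 and 23: θ*₍2₎ = 9.00, θ*₍23₎ = 9.76.
Basic interval reflects these around m̂:
  lower = 2 × 9.34 − 9.76 = 8.92
  upper = 2 × 9.34 − 9.00 = 9.68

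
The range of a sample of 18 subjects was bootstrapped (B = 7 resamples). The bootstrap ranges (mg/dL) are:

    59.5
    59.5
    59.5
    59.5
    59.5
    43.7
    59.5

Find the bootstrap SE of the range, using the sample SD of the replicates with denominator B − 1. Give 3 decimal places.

SE* = 5.972

Bootstrap SE is the standard deviation of the 7 replicate ranges.
Mean of replicates: (59.5 + 59.5 + 59.5 + 59.5 + 59.5 + 43.7 + 59.5) / 7 = 400.7000 / 7 = 57.2429
Sum of squared deviations: (+2.2571)² + (+2.2571)² + (+2.2571)² + (+2.2571)² + (+2.2571)² + (−13.5429)² + (+2.2571)² = 213.9771
Variance = 213.9771 / 6 = 35.6629
SE* = √35.6629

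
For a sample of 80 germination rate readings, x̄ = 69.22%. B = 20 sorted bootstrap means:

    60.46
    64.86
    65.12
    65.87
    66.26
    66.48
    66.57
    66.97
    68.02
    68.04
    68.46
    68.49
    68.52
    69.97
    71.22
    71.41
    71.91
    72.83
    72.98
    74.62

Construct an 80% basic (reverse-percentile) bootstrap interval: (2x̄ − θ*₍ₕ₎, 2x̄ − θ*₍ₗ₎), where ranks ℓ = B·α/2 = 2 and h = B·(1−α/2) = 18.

(65.61, 73.58)

Percentile endpoints at ranks 2 and 18: θ*₍2₎ = 64.86, θ*₍18₎ = 72.83.
Basic interval reflects these around x̄:
  lower = 2 × 69.22 − 72.83 = 65.61
  upper = 2 × 69.22 − 64.86 = 73.58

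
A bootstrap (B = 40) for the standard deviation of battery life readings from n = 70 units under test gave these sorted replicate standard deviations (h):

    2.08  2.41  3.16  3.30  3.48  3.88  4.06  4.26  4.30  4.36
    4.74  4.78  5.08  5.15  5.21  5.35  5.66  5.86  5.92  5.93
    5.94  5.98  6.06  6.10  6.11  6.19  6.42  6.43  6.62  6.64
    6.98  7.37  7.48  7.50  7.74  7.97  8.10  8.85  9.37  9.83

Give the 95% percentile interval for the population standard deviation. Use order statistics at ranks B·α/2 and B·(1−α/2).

α = 0.05; lower rank = 40 × 0.025 = 1; upper rank = 40 × 0.975 = 39.
The 1st smallest replicate is 2.08; the 39th is 9.37.

(2.08, 9.37)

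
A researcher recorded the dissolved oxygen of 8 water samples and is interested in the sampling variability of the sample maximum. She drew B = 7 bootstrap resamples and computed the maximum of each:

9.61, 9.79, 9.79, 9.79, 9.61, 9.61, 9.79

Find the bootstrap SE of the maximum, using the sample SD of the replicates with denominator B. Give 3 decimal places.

Bootstrap SE is the standard deviation of the 7 replicate maximums.
Mean of replicates: (9.61 + 9.79 + 9.79 + 9.79 + 9.61 + 9.61 + 9.79) / 7 = 67.9900 / 7 = 9.7129
Sum of squared deviations: (−0.1029)² + (+0.0771)² + (+0.0771)² + (+0.0771)² + (−0.1029)² + (−0.1029)² + (+0.0771)² = 0.0555
Variance = 0.0555 / 7 = 0.0079
SE* = √0.0079

SE* = 0.089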